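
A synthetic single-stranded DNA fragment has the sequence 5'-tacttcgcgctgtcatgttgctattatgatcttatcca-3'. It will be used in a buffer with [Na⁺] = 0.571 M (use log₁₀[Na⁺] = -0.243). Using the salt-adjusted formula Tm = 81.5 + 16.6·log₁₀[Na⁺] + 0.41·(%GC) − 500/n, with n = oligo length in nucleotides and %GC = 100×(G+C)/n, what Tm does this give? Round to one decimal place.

Length n = 38. Counting bases: T=16, C=9, A=7, G=6
G+C = 15, so %GC = 15/38 × 100 = 39.474%
Salt term: 16.6 × (-0.243) = -4.034
GC term: 0.41 × 39.474 = 16.184; length term: −500/38 = −13.158
Tm = 81.5 + (-4.034) + 16.184 − 13.158 = 80.492 → 80.5°C

80.5°C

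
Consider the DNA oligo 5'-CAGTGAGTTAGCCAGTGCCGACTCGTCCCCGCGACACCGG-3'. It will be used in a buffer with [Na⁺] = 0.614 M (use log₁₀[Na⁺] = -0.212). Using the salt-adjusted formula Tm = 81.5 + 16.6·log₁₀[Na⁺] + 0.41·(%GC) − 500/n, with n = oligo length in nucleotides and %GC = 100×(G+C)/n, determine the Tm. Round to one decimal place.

93.2°C

Length n = 40. Counting bases: C=15, G=12, A=7, T=6
G+C = 27, so %GC = 27/40 × 100 = 67.5%
Salt term: 16.6 × (-0.212) = -3.519
GC term: 0.41 × 67.5 = 27.675; length term: −500/40 = −12.5
Tm = 81.5 + (-3.519) + 27.675 − 12.5 = 93.156 → 93.2°C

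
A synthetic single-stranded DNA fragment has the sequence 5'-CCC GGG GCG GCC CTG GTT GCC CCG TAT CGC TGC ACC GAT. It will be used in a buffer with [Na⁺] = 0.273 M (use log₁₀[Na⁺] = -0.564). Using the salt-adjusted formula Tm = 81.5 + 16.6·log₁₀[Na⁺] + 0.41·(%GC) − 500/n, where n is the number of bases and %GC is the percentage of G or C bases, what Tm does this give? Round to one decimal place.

Length n = 39. Counting bases: C=16, T=7, G=13, A=3
G+C = 29, so %GC = 29/39 × 100 = 74.359%
Salt term: 16.6 × (-0.564) = -9.362
GC term: 0.41 × 74.359 = 30.487; length term: −500/39 = −12.821
Tm = 81.5 + (-9.362) + 30.487 − 12.821 = 89.804 → 89.8°C

89.8°C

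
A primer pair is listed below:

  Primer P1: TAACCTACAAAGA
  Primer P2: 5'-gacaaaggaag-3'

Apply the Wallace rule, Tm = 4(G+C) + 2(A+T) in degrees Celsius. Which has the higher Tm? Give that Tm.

Primer P1, 34°C

Primer P1: A+T=9, G+C=4 → Tm = 2(9)+4(4) = 34°C
Primer P2: A+T=6, G+C=5 → Tm = 2(6)+4(5) = 32°C
34°C vs 32°C → primer P1 is higher.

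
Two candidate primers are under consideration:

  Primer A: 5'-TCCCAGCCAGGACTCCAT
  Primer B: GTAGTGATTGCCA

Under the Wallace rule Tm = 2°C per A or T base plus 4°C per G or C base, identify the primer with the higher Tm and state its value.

Primer A, 58°C

Primer A: A+T=7, G+C=11 → Tm = 2(7)+4(11) = 58°C
Primer B: A+T=7, G+C=6 → Tm = 2(7)+4(6) = 38°C
58°C vs 38°C → primer A is higher.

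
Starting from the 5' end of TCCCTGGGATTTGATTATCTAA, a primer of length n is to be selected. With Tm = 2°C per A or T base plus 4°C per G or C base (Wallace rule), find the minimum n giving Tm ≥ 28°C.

First 7 bases: TCCCTGG → Tm = 24°C (< 28°C)
First 8 bases: TCCCTGGG → Tm = 28°C (≥ 28°C)
Since every base adds ≥2°C, Tm only increases with n, so the threshold is first crossed at n = 8.

n = 8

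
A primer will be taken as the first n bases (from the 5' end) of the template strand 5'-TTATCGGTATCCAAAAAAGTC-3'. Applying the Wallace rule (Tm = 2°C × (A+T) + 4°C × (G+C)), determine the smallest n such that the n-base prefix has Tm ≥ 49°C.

First 18 bases: TTATCGGTATCCAAAAAA → Tm = 46°C (< 49°C)
First 19 bases: TTATCGGTATCCAAAAAAG → Tm = 50°C (≥ 49°C)
Since every base adds ≥2°C, Tm only increases with n, so the threshold is first crossed at n = 19.

n = 19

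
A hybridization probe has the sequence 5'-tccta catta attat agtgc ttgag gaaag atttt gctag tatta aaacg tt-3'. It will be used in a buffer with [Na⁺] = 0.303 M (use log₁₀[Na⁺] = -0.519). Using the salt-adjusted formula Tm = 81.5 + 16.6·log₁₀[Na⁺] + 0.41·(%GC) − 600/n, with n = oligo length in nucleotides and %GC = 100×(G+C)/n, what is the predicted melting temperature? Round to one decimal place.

Length n = 52. Scanning the sequence gives C=6, T=20, A=17, G=9.
G+C = 15, so %GC = 15/52 × 100 = 28.846%
Salt term: 16.6 × (-0.519) = -8.615
GC term: 0.41 × 28.846 = 11.827; length term: −600/52 = −11.538
Tm = 81.5 + (-8.615) + 11.827 − 11.538 = 73.174 → 73.2°C

73.2°C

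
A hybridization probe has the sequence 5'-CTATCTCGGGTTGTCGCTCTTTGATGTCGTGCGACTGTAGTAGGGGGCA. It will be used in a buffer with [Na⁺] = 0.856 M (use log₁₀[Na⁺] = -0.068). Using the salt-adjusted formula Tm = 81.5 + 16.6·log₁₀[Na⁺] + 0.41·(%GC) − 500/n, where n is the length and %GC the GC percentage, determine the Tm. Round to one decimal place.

92.8°C

Length n = 49. Base counts: T=16, A=6, C=10, G=17
G+C = 27, so %GC = 27/49 × 100 = 55.102%
Salt term: 16.6 × (-0.068) = -1.129
GC term: 0.41 × 55.102 = 22.592; length term: −500/49 = −10.204
Tm = 81.5 + (-1.129) + 22.592 − 10.204 = 92.759 → 92.8°C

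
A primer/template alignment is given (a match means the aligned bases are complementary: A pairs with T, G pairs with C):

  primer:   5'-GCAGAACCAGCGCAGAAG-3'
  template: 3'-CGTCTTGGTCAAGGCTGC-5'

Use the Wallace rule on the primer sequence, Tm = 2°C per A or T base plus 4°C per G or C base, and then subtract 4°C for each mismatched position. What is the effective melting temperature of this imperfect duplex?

Primer base counts: A=7, T=0, G=6, C=5 → A+T=7, G+C=11
Perfect-match Tm = 2(7) + 4(11) = 14 + 44 = 58°C
Mismatches (positions where the bases are not complementary): 4 (at positions 11, 12, 14, 17)
Effective Tm = 58 − 4×4 = 58 − 16 = 42°C

42°C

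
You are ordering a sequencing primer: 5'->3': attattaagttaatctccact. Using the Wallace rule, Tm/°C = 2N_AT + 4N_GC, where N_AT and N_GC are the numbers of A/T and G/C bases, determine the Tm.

Counting bases: T=9, G=1, A=7, C=4
So N_AT = 16 and N_GC = 5.
Tm = 4·5 + 2·16 = 20 + 32 = 52°C

52°C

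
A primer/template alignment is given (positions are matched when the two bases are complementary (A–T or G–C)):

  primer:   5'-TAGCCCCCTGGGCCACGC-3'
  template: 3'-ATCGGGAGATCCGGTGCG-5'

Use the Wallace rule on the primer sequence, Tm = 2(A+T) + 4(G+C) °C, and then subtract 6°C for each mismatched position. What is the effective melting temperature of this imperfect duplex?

Primer base counts: A=2, T=2, G=5, C=9 → A+T=4, G+C=14
Perfect-match Tm = 2(4) + 4(14) = 8 + 56 = 64°C
Mismatches (positions where the bases are not complementary): 2 (at positions 7, 10)
Effective Tm = 64 − 2×6 = 64 − 12 = 52°C

52°C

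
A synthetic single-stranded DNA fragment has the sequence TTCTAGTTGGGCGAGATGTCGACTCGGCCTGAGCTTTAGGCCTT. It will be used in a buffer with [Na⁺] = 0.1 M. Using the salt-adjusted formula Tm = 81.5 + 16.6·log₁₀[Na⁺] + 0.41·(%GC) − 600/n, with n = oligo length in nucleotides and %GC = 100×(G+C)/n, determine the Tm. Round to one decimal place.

73.6°C

Length n = 44. T=14, A=6, C=10, G=14
G+C = 24, so %GC = 24/44 × 100 = 54.545%
Salt term: 16.6 × (-1) = -16.6
GC term: 0.41 × 54.545 = 22.363; length term: −600/44 = −13.636
Tm = 81.5 + (-16.6) + 22.363 − 13.636 = 73.627 → 73.6°C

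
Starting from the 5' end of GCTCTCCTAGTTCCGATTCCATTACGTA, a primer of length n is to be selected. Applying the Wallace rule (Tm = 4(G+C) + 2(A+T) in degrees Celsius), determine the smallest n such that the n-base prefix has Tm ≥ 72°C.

n = 25

First 24 bases: GCTCTCCTAGTTCCGATTCCATTA → Tm = 70°C (< 72°C)
First 25 bases: GCTCTCCTAGTTCCGATTCCATTAC → Tm = 74°C (≥ 72°C)
Since every base adds ≥2°C, Tm only increases with n, so the threshold is first crossed at n = 25.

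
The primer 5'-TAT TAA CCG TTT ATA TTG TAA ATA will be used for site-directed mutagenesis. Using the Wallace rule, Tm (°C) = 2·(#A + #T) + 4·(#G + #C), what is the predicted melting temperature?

56°C

A=9, C=2, T=11, G=2
AT pairs contribute 20, GC pairs contribute 4.
Tm = 4·4 + 2·20 = 16 + 40 = 56°C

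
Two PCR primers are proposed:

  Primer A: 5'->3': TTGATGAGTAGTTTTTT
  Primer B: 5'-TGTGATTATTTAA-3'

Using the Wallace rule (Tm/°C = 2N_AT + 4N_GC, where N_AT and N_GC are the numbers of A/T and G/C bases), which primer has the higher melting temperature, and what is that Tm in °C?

Primer A: A+T=13, G+C=4 → Tm = 2(13)+4(4) = 42°C
Primer B: A+T=11, G+C=2 → Tm = 2(11)+4(2) = 30°C
42°C vs 30°C → primer A is higher.

Primer A, 42°C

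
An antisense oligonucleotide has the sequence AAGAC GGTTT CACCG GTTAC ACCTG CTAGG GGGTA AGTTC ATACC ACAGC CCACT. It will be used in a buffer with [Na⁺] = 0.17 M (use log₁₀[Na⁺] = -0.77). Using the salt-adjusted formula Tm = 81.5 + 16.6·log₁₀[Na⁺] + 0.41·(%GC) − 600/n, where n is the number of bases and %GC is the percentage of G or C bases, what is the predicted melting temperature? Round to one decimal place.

Length n = 55. Base counts: A=14, C=16, G=13, T=12
G+C = 29, so %GC = 29/55 × 100 = 52.727%
Salt term: 16.6 × (-0.77) = -12.782
GC term: 0.41 × 52.727 = 21.618; length term: −600/55 = −10.909
Tm = 81.5 + (-12.782) + 21.618 − 10.909 = 79.427 → 79.4°C

79.4°C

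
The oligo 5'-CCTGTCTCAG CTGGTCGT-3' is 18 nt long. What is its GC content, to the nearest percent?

61%

C=6, G=5, A=1, T=6
G+C = 5 + 6 = 11 out of 18 bases
%GC = 11/18 × 100 = 61.11% ≈ 61%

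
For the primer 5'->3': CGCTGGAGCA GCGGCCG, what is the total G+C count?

Scanning the sequence gives T=1, C=6, G=8, A=2.
Total G or C: 8 + 6 = 14

14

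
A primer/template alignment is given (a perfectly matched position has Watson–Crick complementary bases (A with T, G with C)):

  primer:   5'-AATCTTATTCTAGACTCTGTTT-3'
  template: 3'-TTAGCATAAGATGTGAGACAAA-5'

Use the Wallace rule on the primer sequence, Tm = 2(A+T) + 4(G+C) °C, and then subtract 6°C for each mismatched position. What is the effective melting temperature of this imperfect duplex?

Primer base counts: A=5, T=11, G=2, C=4 → A+T=16, G+C=6
Perfect-match Tm = 2(16) + 4(6) = 32 + 24 = 56°C
Mismatches (positions where the bases are not complementary): 2 (at positions 5, 13)
Effective Tm = 56 − 2×6 = 56 − 12 = 44°C

44°C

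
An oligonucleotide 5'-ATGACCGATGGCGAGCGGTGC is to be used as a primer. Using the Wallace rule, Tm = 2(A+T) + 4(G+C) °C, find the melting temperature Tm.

Base counts: C=5, A=4, G=9, T=3
So N_AT = 7 and N_GC = 14.
Tm = 2(7) + 4(14) = 14 + 56 = 70°C

70°C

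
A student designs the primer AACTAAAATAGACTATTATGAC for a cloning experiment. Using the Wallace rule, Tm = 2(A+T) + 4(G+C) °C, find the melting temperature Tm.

C=3, T=6, A=11, G=2
A+T = 17, G+C = 5
Tm = 2(17) + 4(5) = 34 + 20 = 54°C

54°C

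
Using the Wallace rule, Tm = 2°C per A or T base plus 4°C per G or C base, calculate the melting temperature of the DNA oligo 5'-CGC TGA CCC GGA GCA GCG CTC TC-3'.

Scanning the sequence gives G=7, T=3, C=10, A=3.
A+T = 6, G+C = 17
Tm = 2×6 + 4×17 = 80°C

80°C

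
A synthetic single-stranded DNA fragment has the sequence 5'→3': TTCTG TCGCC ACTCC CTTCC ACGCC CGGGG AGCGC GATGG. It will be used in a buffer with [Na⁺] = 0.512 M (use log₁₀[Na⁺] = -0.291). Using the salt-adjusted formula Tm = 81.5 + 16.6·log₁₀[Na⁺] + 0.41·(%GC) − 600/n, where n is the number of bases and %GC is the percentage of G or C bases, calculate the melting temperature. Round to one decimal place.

90.4°C

Length n = 40. Base counts: A=4, C=16, G=12, T=8
G+C = 28, so %GC = 28/40 × 100 = 70%
Salt term: 16.6 × (-0.291) = -4.831
GC term: 0.41 × 70 = 28.7; length term: −600/40 = −15
Tm = 81.5 + (-4.831) + 28.7 − 15 = 90.369 → 90.4°C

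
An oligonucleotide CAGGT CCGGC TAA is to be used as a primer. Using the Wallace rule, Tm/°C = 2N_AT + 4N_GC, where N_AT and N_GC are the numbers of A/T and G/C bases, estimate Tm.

Scanning the sequence gives G=4, A=3, T=2, C=4.
A+T = 5, G+C = 8
Tm = 2(5) + 4(8) = 10 + 32 = 42°C

42°C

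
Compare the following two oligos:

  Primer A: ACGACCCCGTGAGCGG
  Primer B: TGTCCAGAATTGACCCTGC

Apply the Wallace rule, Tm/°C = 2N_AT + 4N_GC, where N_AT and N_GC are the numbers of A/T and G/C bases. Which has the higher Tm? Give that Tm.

Primer A: A+T=4, G+C=12 → Tm = 2(4)+4(12) = 56°C
Primer B: A+T=9, G+C=10 → Tm = 2(9)+4(10) = 58°C
56°C vs 58°C → primer B is higher.

Primer B, 58°C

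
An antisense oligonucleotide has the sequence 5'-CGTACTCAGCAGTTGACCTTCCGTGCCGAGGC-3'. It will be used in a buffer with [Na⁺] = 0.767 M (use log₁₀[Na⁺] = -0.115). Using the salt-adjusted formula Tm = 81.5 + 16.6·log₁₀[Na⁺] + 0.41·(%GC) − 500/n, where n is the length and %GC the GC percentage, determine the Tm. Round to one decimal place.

89.6°C

Length n = 32. Counting bases: A=5, T=7, C=11, G=9
G+C = 20, so %GC = 20/32 × 100 = 62.5%
Salt term: 16.6 × (-0.115) = -1.909
GC term: 0.41 × 62.5 = 25.625; length term: −500/32 = −15.625
Tm = 81.5 + (-1.909) + 25.625 − 15.625 = 89.591 → 89.6°C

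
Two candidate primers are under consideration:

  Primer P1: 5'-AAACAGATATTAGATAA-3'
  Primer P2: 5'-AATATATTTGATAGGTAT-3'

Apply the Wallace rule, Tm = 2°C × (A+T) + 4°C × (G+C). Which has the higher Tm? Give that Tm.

Primer P2, 42°C

Primer P1: A+T=14, G+C=3 → Tm = 2(14)+4(3) = 40°C
Primer P2: A+T=15, G+C=3 → Tm = 2(15)+4(3) = 42°C
40°C vs 42°C → primer P2 is higher.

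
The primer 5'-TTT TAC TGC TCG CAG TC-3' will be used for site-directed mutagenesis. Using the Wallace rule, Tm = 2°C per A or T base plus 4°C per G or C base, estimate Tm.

Base counts: T=7, C=5, G=3, A=2
So N_AT = 9 and N_GC = 8.
Tm = 2×9 + 4×8 = 50°C

50°C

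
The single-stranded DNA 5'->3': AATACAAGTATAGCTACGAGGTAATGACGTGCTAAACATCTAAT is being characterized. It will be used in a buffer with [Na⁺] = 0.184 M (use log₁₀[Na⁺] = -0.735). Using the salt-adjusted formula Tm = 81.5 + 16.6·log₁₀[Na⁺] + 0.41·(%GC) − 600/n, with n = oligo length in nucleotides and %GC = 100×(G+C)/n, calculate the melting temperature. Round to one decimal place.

Length n = 44. A=18, C=7, G=8, T=11
G+C = 15, so %GC = 15/44 × 100 = 34.091%
Salt term: 16.6 × (-0.735) = -12.201
GC term: 0.41 × 34.091 = 13.977; length term: −600/44 = −13.636
Tm = 81.5 + (-12.201) + 13.977 − 13.636 = 69.64 → 69.6°C

69.6°C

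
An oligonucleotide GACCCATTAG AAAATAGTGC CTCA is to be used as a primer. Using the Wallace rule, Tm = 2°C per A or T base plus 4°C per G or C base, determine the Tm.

68°C

Scanning the sequence gives C=6, T=5, A=9, G=4.
So N_AT = 14 and N_GC = 10.
Tm = 2×14 + 4×10 = 68°C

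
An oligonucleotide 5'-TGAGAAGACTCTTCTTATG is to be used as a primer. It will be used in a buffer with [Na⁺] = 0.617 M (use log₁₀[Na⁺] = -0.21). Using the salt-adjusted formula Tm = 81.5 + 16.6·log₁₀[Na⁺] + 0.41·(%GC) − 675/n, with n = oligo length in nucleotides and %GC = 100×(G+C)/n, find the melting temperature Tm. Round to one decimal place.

Length n = 19. Scanning the sequence gives T=7, G=4, C=3, A=5.
G+C = 7, so %GC = 7/19 × 100 = 36.842%
Salt term: 16.6 × (-0.21) = -3.486
GC term: 0.41 × 36.842 = 15.105; length term: −675/19 = −35.526
Tm = 81.5 + (-3.486) + 15.105 − 35.526 = 57.593 → 57.6°C

57.6°C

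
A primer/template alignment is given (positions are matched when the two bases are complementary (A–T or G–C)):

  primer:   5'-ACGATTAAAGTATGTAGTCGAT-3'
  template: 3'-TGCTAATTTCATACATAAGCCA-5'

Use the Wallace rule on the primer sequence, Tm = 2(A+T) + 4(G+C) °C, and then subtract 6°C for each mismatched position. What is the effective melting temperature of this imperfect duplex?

Primer base counts: A=8, T=7, G=5, C=2 → A+T=15, G+C=7
Perfect-match Tm = 2(15) + 4(7) = 30 + 28 = 58°C
Mismatches (positions where the bases are not complementary): 2 (at positions 17, 21)
Effective Tm = 58 − 2×6 = 58 − 12 = 46°C

46°C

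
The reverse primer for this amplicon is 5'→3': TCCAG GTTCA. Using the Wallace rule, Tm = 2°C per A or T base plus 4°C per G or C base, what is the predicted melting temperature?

Counting bases: T=3, C=3, A=2, G=2
So N_AT = 5 and N_GC = 5.
Tm = 2×5 + 4×5 = 30°C

30°C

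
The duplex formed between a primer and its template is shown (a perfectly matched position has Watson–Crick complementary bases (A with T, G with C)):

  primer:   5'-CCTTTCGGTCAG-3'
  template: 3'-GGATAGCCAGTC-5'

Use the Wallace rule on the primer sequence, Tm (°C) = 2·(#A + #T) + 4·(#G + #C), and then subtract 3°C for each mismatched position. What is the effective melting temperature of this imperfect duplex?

35°C

Primer base counts: A=1, T=4, G=3, C=4 → A+T=5, G+C=7
Perfect-match Tm = 2(5) + 4(7) = 10 + 28 = 38°C
Mismatches (positions where the bases are not complementary): 1 (at position 4)
Effective Tm = 38 − 1×3 = 38 − 3 = 35°C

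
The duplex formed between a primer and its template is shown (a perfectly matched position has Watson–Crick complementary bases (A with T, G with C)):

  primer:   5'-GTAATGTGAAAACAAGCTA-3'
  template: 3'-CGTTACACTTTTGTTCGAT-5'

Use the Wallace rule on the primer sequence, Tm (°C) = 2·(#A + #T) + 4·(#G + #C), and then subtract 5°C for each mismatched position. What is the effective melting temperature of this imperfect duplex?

45°C

Primer base counts: A=9, T=4, G=4, C=2 → A+T=13, G+C=6
Perfect-match Tm = 2(13) + 4(6) = 26 + 24 = 50°C
Mismatches (positions where the bases are not complementary): 1 (at position 2)
Effective Tm = 50 − 1×5 = 50 − 5 = 45°C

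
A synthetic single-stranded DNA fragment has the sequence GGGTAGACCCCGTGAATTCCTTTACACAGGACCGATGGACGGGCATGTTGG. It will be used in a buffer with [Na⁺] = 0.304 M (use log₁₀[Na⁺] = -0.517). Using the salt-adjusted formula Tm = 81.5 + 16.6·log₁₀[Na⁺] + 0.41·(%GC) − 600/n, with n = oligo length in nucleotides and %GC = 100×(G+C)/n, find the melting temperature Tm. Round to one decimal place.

84.5°C

Length n = 51. Base counts: T=11, C=12, A=11, G=17
G+C = 29, so %GC = 29/51 × 100 = 56.863%
Salt term: 16.6 × (-0.517) = -8.582
GC term: 0.41 × 56.863 = 23.314; length term: −600/51 = −11.765
Tm = 81.5 + (-8.582) + 23.314 − 11.765 = 84.467 → 84.5°C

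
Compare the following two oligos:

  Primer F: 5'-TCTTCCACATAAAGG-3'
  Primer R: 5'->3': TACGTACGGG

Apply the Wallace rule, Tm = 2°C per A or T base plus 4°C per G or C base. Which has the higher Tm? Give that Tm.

Primer F: A+T=9, G+C=6 → Tm = 2(9)+4(6) = 42°C
Primer R: A+T=4, G+C=6 → Tm = 2(4)+4(6) = 32°C
42°C vs 32°C → primer F is higher.

Primer F, 42°C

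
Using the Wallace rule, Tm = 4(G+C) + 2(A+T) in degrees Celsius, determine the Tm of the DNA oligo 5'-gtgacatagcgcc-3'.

Scanning the sequence gives G=4, T=2, A=3, C=4.
So N_AT = 5 and N_GC = 8.
Tm = 2×5 + 4×8 = 42°C

42°C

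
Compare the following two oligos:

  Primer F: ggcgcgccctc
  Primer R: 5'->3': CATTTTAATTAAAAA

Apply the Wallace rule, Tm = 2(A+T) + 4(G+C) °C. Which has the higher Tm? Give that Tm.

Primer F: A+T=1, G+C=10 → Tm = 2(1)+4(10) = 42°C
Primer R: A+T=14, G+C=1 → Tm = 2(14)+4(1) = 32°C
42°C vs 32°C → primer F is higher.

Primer F, 42°C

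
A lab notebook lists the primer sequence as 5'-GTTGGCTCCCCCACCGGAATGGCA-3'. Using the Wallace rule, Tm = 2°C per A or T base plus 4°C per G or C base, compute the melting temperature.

80°C

Scanning the sequence gives A=4, G=7, T=4, C=9.
A+T = 8, G+C = 16
Tm = 2(8) + 4(16) = 16 + 64 = 80°C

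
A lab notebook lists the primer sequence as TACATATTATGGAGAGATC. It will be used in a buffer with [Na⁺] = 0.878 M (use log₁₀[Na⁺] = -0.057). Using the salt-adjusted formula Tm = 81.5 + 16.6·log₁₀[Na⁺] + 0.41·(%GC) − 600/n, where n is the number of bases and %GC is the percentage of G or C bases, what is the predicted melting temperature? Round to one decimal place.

Length n = 19. Scanning the sequence gives C=2, G=4, T=6, A=7.
G+C = 6, so %GC = 6/19 × 100 = 31.579%
Salt term: 16.6 × (-0.057) = -0.946
GC term: 0.41 × 31.579 = 12.947; length term: −600/19 = −31.579
Tm = 81.5 + (-0.946) + 12.947 − 31.579 = 61.922 → 61.9°C

61.9°C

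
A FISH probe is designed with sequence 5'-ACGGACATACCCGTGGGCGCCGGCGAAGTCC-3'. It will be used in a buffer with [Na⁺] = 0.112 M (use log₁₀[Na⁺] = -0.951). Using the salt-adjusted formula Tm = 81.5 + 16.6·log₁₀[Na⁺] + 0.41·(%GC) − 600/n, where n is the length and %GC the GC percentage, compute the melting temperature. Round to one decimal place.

75.5°C

Length n = 31. Scanning the sequence gives G=11, T=3, A=6, C=11.
G+C = 22, so %GC = 22/31 × 100 = 70.968%
Salt term: 16.6 × (-0.951) = -15.787
GC term: 0.41 × 70.968 = 29.097; length term: −600/31 = −19.355
Tm = 81.5 + (-15.787) + 29.097 − 19.355 = 75.455 → 75.5°C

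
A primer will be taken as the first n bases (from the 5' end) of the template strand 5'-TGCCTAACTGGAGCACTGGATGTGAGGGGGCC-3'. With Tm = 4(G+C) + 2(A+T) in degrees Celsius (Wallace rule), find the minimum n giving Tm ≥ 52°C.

First 16 bases: TGCCTAACTGGAGCAC → Tm = 50°C (< 52°C)
First 17 bases: TGCCTAACTGGAGCACT → Tm = 52°C (≥ 52°C)
Since every base adds ≥2°C, Tm only increases with n, so the threshold is first crossed at n = 17.

n = 17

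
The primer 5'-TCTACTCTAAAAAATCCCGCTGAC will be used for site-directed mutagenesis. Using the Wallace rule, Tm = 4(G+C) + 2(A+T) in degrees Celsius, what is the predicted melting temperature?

68°C

Scanning the sequence gives C=8, T=6, A=8, G=2.
AT pairs contribute 14, GC pairs contribute 10.
Tm = 2×14 + 4×10 = 68°C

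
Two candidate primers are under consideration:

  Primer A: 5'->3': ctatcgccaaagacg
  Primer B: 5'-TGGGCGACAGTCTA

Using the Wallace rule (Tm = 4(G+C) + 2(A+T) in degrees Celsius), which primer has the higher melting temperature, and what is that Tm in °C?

Primer A: A+T=7, G+C=8 → Tm = 2(7)+4(8) = 46°C
Primer B: A+T=6, G+C=8 → Tm = 2(6)+4(8) = 44°C
46°C vs 44°C → primer A is higher.

Primer A, 46°C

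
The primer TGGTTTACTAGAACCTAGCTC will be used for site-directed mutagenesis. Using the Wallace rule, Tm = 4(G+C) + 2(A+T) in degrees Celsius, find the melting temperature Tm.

60°C

Base counts: A=5, C=5, G=4, T=7
AT pairs contribute 12, GC pairs contribute 9.
Tm = 2×12 + 4×9 = 60°C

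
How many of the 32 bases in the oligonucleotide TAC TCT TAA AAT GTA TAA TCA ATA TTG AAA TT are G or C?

5

T=13, A=14, G=2, C=3
G+C = 2 + 3 = 5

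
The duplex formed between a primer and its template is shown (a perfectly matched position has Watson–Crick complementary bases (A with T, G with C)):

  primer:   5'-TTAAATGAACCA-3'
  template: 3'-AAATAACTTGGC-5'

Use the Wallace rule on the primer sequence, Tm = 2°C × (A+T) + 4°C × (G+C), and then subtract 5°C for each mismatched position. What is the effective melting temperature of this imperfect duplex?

15°C

Primer base counts: A=6, T=3, G=1, C=2 → A+T=9, G+C=3
Perfect-match Tm = 2(9) + 4(3) = 18 + 12 = 30°C
Mismatches (positions where the bases are not complementary): 3 (at positions 3, 5, 12)
Effective Tm = 30 − 3×5 = 30 − 15 = 15°C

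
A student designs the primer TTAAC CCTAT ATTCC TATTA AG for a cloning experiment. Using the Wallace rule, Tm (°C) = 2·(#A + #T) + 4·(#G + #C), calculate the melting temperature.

56°C

Counting bases: A=7, T=9, C=5, G=1
So N_AT = 16 and N_GC = 6.
Tm = 2(16) + 4(6) = 32 + 24 = 56°C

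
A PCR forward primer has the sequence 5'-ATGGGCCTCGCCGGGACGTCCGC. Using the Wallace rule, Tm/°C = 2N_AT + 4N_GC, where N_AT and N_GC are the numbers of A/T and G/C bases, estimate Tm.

T=3, C=9, A=2, G=9
A+T = 5, G+C = 18
Tm = 2×5 + 4×18 = 82°C

82°C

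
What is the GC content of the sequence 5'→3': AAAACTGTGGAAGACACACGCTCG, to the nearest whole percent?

Base counts: T=3, A=9, C=6, G=6
G+C = 6 + 6 = 12 out of 24 bases
%GC = 12/24 × 100 = 50% ≈ 50%

50%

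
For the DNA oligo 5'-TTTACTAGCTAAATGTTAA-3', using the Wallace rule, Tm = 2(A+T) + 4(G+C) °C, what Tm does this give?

Counting bases: G=2, C=2, T=8, A=7
So N_AT = 15 and N_GC = 4.
Tm = 2×15 + 4×4 = 46°C

46°C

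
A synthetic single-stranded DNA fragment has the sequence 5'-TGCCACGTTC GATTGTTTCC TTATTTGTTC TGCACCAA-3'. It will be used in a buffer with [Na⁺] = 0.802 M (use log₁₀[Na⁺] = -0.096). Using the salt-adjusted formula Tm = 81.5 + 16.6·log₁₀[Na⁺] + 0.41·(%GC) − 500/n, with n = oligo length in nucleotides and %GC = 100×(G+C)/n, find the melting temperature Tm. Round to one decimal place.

84.0°C

Length n = 38. Base counts: A=6, C=10, T=16, G=6
G+C = 16, so %GC = 16/38 × 100 = 42.105%
Salt term: 16.6 × (-0.096) = -1.594
GC term: 0.41 × 42.105 = 17.263; length term: −500/38 = −13.158
Tm = 81.5 + (-1.594) + 17.263 − 13.158 = 84.011 → 84.0°C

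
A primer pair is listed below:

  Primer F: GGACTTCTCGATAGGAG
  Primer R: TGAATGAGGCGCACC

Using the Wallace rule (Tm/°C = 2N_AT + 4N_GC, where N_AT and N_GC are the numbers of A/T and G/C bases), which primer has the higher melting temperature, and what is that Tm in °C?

Primer F, 52°C

Primer F: A+T=8, G+C=9 → Tm = 2(8)+4(9) = 52°C
Primer R: A+T=6, G+C=9 → Tm = 2(6)+4(9) = 48°C
52°C vs 48°C → primer F is higher.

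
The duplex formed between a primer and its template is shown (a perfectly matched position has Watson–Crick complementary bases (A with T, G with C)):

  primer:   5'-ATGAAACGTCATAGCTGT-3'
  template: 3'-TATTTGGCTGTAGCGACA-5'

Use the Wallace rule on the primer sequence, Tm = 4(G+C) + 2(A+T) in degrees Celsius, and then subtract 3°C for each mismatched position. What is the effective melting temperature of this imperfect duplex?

38°C

Primer base counts: A=6, T=5, G=4, C=3 → A+T=11, G+C=7
Perfect-match Tm = 2(11) + 4(7) = 22 + 28 = 50°C
Mismatches (positions where the bases are not complementary): 4 (at positions 3, 6, 9, 13)
Effective Tm = 50 − 4×3 = 50 − 12 = 38°C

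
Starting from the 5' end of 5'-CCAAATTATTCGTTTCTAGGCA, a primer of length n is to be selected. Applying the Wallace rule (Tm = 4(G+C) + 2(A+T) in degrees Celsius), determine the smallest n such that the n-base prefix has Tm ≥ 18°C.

First 6 bases: CCAAAT → Tm = 16°C (< 18°C)
First 7 bases: CCAAATT → Tm = 18°C (≥ 18°C)
Since every base adds ≥2°C, Tm only increases with n, so the threshold is first crossed at n = 7.

n = 7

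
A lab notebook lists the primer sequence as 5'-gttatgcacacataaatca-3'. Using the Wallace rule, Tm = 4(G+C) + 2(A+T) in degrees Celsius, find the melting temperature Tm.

50°C

Base counts: A=8, G=2, T=5, C=4
So N_AT = 13 and N_GC = 6.
Tm = 4·6 + 2·13 = 24 + 26 = 50°C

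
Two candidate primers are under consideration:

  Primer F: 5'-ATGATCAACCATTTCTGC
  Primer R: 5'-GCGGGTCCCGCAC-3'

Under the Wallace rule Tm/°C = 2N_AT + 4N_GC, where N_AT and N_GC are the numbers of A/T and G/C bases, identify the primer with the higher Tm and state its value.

Primer F: A+T=11, G+C=7 → Tm = 2(11)+4(7) = 50°C
Primer R: A+T=2, G+C=11 → Tm = 2(2)+4(11) = 48°C
50°C vs 48°C → primer F is higher.

Primer F, 50°C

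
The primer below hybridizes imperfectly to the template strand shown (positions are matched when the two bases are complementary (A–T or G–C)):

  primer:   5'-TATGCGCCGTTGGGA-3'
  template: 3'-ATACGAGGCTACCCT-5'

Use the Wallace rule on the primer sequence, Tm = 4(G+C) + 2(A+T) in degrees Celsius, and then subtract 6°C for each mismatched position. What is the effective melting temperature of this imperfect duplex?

36°C

Primer base counts: A=2, T=4, G=6, C=3 → A+T=6, G+C=9
Perfect-match Tm = 2(6) + 4(9) = 12 + 36 = 48°C
Mismatches (positions where the bases are not complementary): 2 (at positions 6, 10)
Effective Tm = 48 − 2×6 = 48 − 12 = 36°C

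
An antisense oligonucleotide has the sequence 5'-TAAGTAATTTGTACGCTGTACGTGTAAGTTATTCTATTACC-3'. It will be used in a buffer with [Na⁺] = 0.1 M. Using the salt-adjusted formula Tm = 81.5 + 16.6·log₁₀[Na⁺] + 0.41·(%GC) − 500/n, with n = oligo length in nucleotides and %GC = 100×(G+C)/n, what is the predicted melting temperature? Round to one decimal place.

65.7°C

Length n = 41. A=11, G=7, C=6, T=17
G+C = 13, so %GC = 13/41 × 100 = 31.707%
Salt term: 16.6 × (-1) = -16.6
GC term: 0.41 × 31.707 = 13; length term: −500/41 = −12.195
Tm = 81.5 + (-16.6) + 13 − 12.195 = 65.705 → 65.7°C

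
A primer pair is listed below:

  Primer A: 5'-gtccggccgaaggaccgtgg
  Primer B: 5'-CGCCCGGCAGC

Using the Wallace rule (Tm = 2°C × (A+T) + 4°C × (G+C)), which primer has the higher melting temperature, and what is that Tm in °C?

Primer A: A+T=5, G+C=15 → Tm = 2(5)+4(15) = 70°C
Primer B: A+T=1, G+C=10 → Tm = 2(1)+4(10) = 42°C
70°C vs 42°C → primer A is higher.

Primer A, 70°C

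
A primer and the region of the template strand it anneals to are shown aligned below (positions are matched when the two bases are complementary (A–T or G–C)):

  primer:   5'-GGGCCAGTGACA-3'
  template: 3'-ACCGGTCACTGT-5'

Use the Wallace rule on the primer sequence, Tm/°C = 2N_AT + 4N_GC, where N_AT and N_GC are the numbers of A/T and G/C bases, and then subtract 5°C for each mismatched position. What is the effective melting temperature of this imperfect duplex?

35°C

Primer base counts: A=3, T=1, G=5, C=3 → A+T=4, G+C=8
Perfect-match Tm = 2(4) + 4(8) = 8 + 32 = 40°C
Mismatches (positions where the bases are not complementary): 1 (at position 1)
Effective Tm = 40 − 1×5 = 40 − 5 = 35°C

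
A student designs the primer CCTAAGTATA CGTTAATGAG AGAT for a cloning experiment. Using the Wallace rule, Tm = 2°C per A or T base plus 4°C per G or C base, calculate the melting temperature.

Scanning the sequence gives G=5, C=3, A=9, T=7.
So N_AT = 16 and N_GC = 8.
Tm = 2(16) + 4(8) = 32 + 32 = 64°C

64°C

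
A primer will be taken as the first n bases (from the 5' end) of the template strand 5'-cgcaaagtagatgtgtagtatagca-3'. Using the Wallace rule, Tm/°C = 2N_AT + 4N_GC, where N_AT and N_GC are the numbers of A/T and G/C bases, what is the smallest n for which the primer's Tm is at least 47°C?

n = 17

First 16 bases: CGCAAAGTAGATGTGT → Tm = 46°C (< 47°C)
First 17 bases: CGCAAAGTAGATGTGTA → Tm = 48°C (≥ 47°C)
Each additional base adds 2°C (A/T) or 4°C (G/C), so Tm is non-decreasing in n; n = 17 is the first length to reach 47°C.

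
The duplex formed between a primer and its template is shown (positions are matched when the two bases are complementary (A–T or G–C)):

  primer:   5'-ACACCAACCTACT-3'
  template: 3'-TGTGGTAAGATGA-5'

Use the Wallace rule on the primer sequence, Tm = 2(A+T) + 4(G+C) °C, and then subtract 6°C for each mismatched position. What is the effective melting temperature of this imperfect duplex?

Primer base counts: A=5, T=2, G=0, C=6 → A+T=7, G+C=6
Perfect-match Tm = 2(7) + 4(6) = 14 + 24 = 38°C
Mismatches (positions where the bases are not complementary): 2 (at positions 7, 8)
Effective Tm = 38 − 2×6 = 38 − 12 = 26°C

26°C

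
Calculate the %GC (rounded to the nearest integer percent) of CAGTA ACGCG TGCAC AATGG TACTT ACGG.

52%

Counting bases: G=8, T=6, C=7, A=8
G+C = 8 + 7 = 15 out of 29 bases
%GC = 15/29 × 100 = 51.72% ≈ 52%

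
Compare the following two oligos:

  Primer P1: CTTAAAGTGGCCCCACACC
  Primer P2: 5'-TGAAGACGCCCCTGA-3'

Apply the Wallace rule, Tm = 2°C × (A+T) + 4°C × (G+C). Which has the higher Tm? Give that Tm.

Primer P1: A+T=8, G+C=11 → Tm = 2(8)+4(11) = 60°C
Primer P2: A+T=6, G+C=9 → Tm = 2(6)+4(9) = 48°C
60°C vs 48°C → primer P1 is higher.

Primer P1, 60°C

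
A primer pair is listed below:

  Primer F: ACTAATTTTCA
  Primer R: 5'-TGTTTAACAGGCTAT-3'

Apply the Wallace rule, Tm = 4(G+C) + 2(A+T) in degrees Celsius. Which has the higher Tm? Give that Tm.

Primer R, 40°C

Primer F: A+T=9, G+C=2 → Tm = 2(9)+4(2) = 26°C
Primer R: A+T=10, G+C=5 → Tm = 2(10)+4(5) = 40°C
26°C vs 40°C → primer R is higher.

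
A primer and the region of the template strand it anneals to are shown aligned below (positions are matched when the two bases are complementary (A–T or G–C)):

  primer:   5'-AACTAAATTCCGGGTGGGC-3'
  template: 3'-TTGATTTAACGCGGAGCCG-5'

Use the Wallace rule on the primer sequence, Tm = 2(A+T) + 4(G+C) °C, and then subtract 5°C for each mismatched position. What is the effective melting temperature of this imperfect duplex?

Primer base counts: A=5, T=4, G=6, C=4 → A+T=9, G+C=10
Perfect-match Tm = 2(9) + 4(10) = 18 + 40 = 58°C
Mismatches (positions where the bases are not complementary): 4 (at positions 10, 13, 14, 16)
Effective Tm = 58 − 4×5 = 58 − 20 = 38°C

38°C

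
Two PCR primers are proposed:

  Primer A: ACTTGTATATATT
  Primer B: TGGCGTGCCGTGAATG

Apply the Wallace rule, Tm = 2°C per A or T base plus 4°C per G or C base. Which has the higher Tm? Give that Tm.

Primer A: A+T=11, G+C=2 → Tm = 2(11)+4(2) = 30°C
Primer B: A+T=6, G+C=10 → Tm = 2(6)+4(10) = 52°C
30°C vs 52°C → primer B is higher.

Primer B, 52°C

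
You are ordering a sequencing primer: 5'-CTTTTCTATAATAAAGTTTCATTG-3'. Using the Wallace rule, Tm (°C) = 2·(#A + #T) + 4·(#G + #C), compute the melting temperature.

Base counts: C=3, T=12, A=7, G=2
So N_AT = 19 and N_GC = 5.
Tm = 4·5 + 2·19 = 20 + 38 = 58°C

58°C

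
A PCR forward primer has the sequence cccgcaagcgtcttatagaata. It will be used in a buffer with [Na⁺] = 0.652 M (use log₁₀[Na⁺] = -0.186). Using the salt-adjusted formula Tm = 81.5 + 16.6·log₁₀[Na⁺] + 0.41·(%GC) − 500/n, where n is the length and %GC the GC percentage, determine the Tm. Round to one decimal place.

74.3°C

Length n = 22. Base counts: A=7, T=5, G=4, C=6
G+C = 10, so %GC = 10/22 × 100 = 45.455%
Salt term: 16.6 × (-0.186) = -3.088
GC term: 0.41 × 45.455 = 18.637; length term: −500/22 = −22.727
Tm = 81.5 + (-3.088) + 18.637 − 22.727 = 74.322 → 74.3°C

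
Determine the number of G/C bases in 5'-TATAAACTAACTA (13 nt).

2

Base counts: T=4, C=2, A=7, G=0
G+C = 0 + 2 = 2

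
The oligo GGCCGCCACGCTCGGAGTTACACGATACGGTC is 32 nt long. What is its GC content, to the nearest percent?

Scanning the sequence gives C=11, T=5, G=10, A=6.
G+C = 10 + 11 = 21 out of 32 bases
%GC = 21/32 × 100 = 65.62% ≈ 66%

66%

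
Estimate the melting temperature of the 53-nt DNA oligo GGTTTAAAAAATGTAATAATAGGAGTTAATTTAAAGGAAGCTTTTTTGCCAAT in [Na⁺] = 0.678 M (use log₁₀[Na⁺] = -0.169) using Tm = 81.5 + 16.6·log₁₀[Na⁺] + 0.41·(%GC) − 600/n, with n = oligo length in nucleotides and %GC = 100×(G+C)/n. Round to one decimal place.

Length n = 53. Counting bases: C=3, T=19, A=21, G=10
G+C = 13, so %GC = 13/53 × 100 = 24.528%
Salt term: 16.6 × (-0.169) = -2.805
GC term: 0.41 × 24.528 = 10.056; length term: −600/53 = −11.321
Tm = 81.5 + (-2.805) + 10.056 − 11.321 = 77.43 → 77.4°C

77.4°C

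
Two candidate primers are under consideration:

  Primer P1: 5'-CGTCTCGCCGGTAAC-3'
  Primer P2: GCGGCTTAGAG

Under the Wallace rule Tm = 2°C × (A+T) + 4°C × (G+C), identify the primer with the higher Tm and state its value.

Primer P1: A+T=5, G+C=10 → Tm = 2(5)+4(10) = 50°C
Primer P2: A+T=4, G+C=7 → Tm = 2(4)+4(7) = 36°C
50°C vs 36°C → primer P1 is higher.

Primer P1, 50°C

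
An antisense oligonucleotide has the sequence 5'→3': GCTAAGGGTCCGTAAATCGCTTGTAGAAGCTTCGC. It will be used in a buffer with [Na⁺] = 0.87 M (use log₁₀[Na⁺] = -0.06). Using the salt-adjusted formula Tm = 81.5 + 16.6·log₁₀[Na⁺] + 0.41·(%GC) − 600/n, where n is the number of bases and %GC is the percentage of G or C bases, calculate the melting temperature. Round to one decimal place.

84.4°C

Length n = 35. Base counts: G=10, C=8, A=8, T=9
G+C = 18, so %GC = 18/35 × 100 = 51.429%
Salt term: 16.6 × (-0.06) = -0.996
GC term: 0.41 × 51.429 = 21.086; length term: −600/35 = −17.143
Tm = 81.5 + (-0.996) + 21.086 − 17.143 = 84.447 → 84.4°C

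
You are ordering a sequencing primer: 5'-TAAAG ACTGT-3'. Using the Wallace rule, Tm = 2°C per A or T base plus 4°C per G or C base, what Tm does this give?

26°C

Counting bases: G=2, A=4, C=1, T=3
AT pairs contribute 7, GC pairs contribute 3.
Tm = 4·3 + 2·7 = 12 + 14 = 26°C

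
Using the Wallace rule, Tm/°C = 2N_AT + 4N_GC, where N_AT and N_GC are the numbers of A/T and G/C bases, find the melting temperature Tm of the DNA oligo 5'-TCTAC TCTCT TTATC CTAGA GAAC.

Counting bases: A=6, C=7, G=2, T=9
A+T = 15, G+C = 9
Tm = 2(15) + 4(9) = 30 + 36 = 66°C

66°C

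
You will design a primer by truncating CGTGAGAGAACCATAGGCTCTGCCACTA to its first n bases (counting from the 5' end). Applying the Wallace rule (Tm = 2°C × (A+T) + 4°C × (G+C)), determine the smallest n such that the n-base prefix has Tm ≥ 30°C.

First 9 bases: CGTGAGAGA → Tm = 28°C (< 30°C)
First 10 bases: CGTGAGAGAA → Tm = 30°C (≥ 30°C)
Each additional base adds 2°C (A/T) or 4°C (G/C), so Tm is non-decreasing in n; n = 10 is the first length to reach 30°C.

n = 10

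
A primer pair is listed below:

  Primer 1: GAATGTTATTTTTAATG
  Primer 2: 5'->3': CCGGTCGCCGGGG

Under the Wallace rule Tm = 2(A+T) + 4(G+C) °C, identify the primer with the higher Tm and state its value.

Primer 2, 50°C

Primer 1: A+T=14, G+C=3 → Tm = 2(14)+4(3) = 40°C
Primer 2: A+T=1, G+C=12 → Tm = 2(1)+4(12) = 50°C
40°C vs 50°C → primer 2 is higher.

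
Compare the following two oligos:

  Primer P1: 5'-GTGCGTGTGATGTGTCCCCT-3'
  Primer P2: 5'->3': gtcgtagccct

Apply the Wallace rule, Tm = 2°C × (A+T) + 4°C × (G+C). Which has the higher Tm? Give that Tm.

Primer P1, 64°C

Primer P1: A+T=8, G+C=12 → Tm = 2(8)+4(12) = 64°C
Primer P2: A+T=4, G+C=7 → Tm = 2(4)+4(7) = 36°C
64°C vs 36°C → primer P1 is higher.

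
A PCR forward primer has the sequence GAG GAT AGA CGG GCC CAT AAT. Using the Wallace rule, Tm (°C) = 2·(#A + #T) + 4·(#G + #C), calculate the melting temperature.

Scanning the sequence gives G=7, T=3, A=7, C=4.
AT pairs contribute 10, GC pairs contribute 11.
Tm = 4·11 + 2·10 = 44 + 20 = 64°C

64°C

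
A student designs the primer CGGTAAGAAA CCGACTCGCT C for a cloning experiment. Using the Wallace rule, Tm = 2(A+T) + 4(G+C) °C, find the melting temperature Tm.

66°C

C=7, T=3, A=6, G=5
So N_AT = 9 and N_GC = 12.
Tm = 2×9 + 4×12 = 66°C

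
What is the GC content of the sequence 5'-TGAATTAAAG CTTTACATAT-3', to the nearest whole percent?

Counting bases: T=8, C=2, A=8, G=2
G+C = 2 + 2 = 4 out of 20 bases
%GC = 4/20 × 100 = 20% ≈ 20%

20%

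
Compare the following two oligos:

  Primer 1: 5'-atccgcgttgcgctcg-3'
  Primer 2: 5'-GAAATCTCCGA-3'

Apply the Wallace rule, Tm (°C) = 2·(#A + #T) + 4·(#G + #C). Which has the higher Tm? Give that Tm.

Primer 1: A+T=5, G+C=11 → Tm = 2(5)+4(11) = 54°C
Primer 2: A+T=6, G+C=5 → Tm = 2(6)+4(5) = 32°C
54°C vs 32°C → primer 1 is higher.

Primer 1, 54°C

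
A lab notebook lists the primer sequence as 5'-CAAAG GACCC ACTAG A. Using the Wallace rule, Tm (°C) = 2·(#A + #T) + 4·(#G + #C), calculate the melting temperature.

Scanning the sequence gives C=5, A=7, G=3, T=1.
AT pairs contribute 8, GC pairs contribute 8.
Tm = 2×8 + 4×8 = 48°C

48°C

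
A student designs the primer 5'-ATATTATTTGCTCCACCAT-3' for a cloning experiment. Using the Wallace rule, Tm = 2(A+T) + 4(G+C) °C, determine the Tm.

50°C

Scanning the sequence gives C=5, G=1, A=5, T=8.
AT pairs contribute 13, GC pairs contribute 6.
Tm = 2(13) + 4(6) = 26 + 24 = 50°C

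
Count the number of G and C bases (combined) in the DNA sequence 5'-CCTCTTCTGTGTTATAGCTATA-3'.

8

Counting bases: T=10, C=5, A=4, G=3
Total G or C: 3 + 5 = 8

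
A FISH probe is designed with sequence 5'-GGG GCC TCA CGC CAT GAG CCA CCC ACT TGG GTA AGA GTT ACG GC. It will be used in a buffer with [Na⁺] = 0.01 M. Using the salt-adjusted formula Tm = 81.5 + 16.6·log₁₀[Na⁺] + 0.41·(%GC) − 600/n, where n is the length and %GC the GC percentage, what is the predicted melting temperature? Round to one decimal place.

Length n = 44. Counting bases: T=7, A=9, C=14, G=14
G+C = 28, so %GC = 28/44 × 100 = 63.636%
Salt term: 16.6 × (-2) = -33.2
GC term: 0.41 × 63.636 = 26.091; length term: −600/44 = −13.636
Tm = 81.5 + (-33.2) + 26.091 − 13.636 = 60.755 → 60.8°C

60.8°C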